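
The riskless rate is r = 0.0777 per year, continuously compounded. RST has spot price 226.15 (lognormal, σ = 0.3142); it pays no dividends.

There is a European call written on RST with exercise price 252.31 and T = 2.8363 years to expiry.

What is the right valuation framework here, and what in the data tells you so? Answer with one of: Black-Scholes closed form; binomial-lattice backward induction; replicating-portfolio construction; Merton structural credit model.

Key observation: a European claim on RST (strike 252.31) — a lognormal (GBM) underlying with constant rate and volatility — has an exact closed-form value; no lattice or capital structure is involved.

framework: Black-Scholes closed form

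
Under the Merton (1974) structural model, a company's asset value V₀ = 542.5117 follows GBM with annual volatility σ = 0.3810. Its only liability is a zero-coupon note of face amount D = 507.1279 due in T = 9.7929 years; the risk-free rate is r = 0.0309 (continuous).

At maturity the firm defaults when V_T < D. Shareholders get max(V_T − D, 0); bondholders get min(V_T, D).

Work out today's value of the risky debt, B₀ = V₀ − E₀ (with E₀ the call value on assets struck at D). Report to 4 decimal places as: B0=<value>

B0=244.1286

Apply the equity-as-call identities (strike 507.1279, horizon 9.7929 years):
d₁ = [ln(V₀/D) + (r + σ²/2)T] / (σ√T)
   = [ln(542.5117/507.1279) + (0.0309 + 0.5·0.3810²)·9.7929] / (0.3810·√9.7929)
   = [0.067446 + 1.013374] / 1.192287 = 0.906511
d₂ = d₁ − σ√T = 0.906511 − 1.192287 = -0.285776
N(d₁) = 0.817667,  N(d₂) = 0.387525,  e^(−rT) = 0.738894
E₀ = V₀·N(d₁) − D·e^(−rT)·N(d₂)
   = 542.5117·0.817667 − 507.1279·0.738894·0.387525 = 298.383075
B₀ = V₀ − E₀ = 542.5117 − 298.383075 = 244.128625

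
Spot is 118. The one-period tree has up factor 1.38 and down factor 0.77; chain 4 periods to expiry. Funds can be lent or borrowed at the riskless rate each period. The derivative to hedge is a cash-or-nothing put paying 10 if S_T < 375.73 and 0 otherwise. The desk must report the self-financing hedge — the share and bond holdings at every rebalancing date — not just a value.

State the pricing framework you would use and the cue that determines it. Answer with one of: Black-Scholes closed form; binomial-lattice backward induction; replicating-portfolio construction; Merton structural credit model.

Key observation: the deliverable is the dynamic trading strategy on the 4-step tree (spot 118, moves 1.38 and 0.77), so the valuation must go through the node-by-node replicating-portfolio solve.

framework: replicating-portfolio construction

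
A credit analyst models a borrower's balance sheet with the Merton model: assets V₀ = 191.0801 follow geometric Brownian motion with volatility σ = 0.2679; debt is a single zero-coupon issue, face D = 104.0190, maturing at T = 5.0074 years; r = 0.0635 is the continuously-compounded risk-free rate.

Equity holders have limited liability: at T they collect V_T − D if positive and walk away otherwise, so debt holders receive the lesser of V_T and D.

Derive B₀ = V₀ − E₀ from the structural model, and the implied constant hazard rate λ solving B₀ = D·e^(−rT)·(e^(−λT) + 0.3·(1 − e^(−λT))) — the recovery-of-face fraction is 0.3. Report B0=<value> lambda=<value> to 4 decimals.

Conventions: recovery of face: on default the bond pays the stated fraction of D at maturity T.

B0=73.8420 lambda=0.0071

With assets at 191.0801 and a single debt payment of 104.0190 at 5.0074 years:
d₁ = [ln(V₀/D) + (r + σ²/2)T] / (σ√T)
   = [ln(191.0801/104.0190) + (0.0635 + 0.5·0.2679²)·5.0074] / (0.2679·√5.0074)
   = [0.608119 + 0.497661] / 0.599486 = 1.844549
d₂ = d₁ − σ√T = 1.844549 − 0.599486 = 1.245063
N(d₁) = 0.967448,  N(d₂) = 0.893446,  e^(−rT) = 0.727625
E₀ = V₀·N(d₁) − D·e^(−rT)·N(d₂)
   = 191.0801·0.967448 − 104.0190·0.727625·0.893446 = 117.238096
B₀ = V₀ − E₀ = 191.0801 − 117.238096 = 73.842004
e^(−λT) = (B₀·e^(rT)/D − 0.3)/(1 − 0.3) = (73.8420·1.374335/104.0190 − 0.3)/0.7 = 0.96517995
λ = −ln(0.96517995)/5.0074 = 0.007078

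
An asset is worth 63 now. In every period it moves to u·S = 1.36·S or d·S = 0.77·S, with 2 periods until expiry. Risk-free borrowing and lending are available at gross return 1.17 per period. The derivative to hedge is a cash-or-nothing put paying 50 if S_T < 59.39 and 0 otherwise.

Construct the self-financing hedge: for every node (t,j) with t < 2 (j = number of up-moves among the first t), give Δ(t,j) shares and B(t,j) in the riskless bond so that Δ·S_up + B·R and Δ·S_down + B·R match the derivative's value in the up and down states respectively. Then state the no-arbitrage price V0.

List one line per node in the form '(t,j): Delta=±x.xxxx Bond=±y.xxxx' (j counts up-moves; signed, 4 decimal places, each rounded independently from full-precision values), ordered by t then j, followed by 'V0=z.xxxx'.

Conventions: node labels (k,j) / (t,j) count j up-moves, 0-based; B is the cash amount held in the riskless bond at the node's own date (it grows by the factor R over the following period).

Risk-neutral probability p* = (R−d)/(u−d) = (1.17−0.77)/(1.36−0.77) = 0.6780.
Terminal payoffs: V(2,0)=50.0000, V(2,1)=0.0000, V(2,2)=0.0000
  t=1,j=0: stock 48.5100 → up 65.9736 (V=0.0000), down 37.3527 (V=50.0000). Price 13.7621; hedge Δ=-1.7470, bond B=98.5079.
  t=1,j=1: stock 85.6800 → up 116.5248 (V=0.0000), down 65.9736 (V=0.0000). Price 0.0000; hedge Δ=0.0000, bond B=0.0000.
  t=0,j=0: stock 63.0000 → up 85.6800 (V=0.0000), down 48.5100 (V=13.7621). Price 3.7879; hedge Δ=-0.3702, bond B=27.1136.
As a check, the time-0 holding Δ(0,0)·S0 + B(0,0) comes to 3.7879 — exactly V0.

(0,0): Delta=-0.3702 Bond=27.1136
(1,0): Delta=-1.7470 Bond=98.5079
(1,1): Delta=0.0000 Bond=0.0000
V0=3.7879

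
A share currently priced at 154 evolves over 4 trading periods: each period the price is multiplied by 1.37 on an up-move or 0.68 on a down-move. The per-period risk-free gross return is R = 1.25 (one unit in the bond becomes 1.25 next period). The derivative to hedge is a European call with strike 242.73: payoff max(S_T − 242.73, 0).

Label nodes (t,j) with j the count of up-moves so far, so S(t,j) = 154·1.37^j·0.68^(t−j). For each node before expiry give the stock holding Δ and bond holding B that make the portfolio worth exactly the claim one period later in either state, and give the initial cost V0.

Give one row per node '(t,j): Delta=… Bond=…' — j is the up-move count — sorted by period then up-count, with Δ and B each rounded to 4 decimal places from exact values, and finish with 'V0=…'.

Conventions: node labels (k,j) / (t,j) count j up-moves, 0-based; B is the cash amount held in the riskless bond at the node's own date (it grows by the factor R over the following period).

(0,0): Delta=0.7877 Bond=-59.8628
(1,0): Delta=0.1604 Bond=-9.1394
(1,1): Delta=0.8533 Bond=-88.6577
(2,0): Delta=0.0000 Bond=0.0000
(2,1): Delta=0.1772 Bond=-13.8293
(2,2): Delta=0.9239 Bond=-131.2417
(3,0): Delta=0.0000 Bond=0.0000
(3,1): Delta=0.0000 Bond=0.0000
(3,2): Delta=0.1957 Bond=-20.9259
(3,3): Delta=1.0000 Bond=-194.1840
V0=61.4452

Under the risk-neutral measure, an up-move has probability p* = (R−d)/(u−d) = 0.8261 and values discount at R = 1.25.
Expiry values: V(4,0)=0.0000, V(4,1)=0.0000, V(4,2)=0.0000, V(4,3)=26.5421, V(4,4)=299.7741
(3,0): S=48.4225. Δ = (V_up−V_dn)/(S_up−S_dn) = (0.0000−0.0000)/(66.3389−32.9273) = 0.0000. V = [p*·0.0000 + (1−p*)·0.0000]/1.25 = 0.0000. B = V − Δ·S = 0.0000.
(3,1): S=97.5572. Δ = (V_up−V_dn)/(S_up−S_dn) = (0.0000−0.0000)/(133.6533−66.3389) = 0.0000. V = [p*·0.0000 + (1−p*)·0.0000]/1.25 = 0.0000. B = V − Δ·S = 0.0000.
(3,2): S=196.5490. Δ = (V_up−V_dn)/(S_up−S_dn) = (26.5421−0.0000)/(269.2721−133.6533) = 0.1957. V = [p*·26.5421 + (1−p*)·0.0000]/1.25 = 17.5409. B = V − Δ·S = -20.9259.
(3,3): S=395.9884. Δ = (V_up−V_dn)/(S_up−S_dn) = (299.7741−26.5421)/(542.5041−269.2721) = 1.0000. V = [p*·299.7741 + (1−p*)·26.5421]/1.25 = 201.8044. B = V − Δ·S = -194.1840.
(2,0): S=71.2096. Δ = (V_up−V_dn)/(S_up−S_dn) = (0.0000−0.0000)/(97.5572−48.4225) = 0.0000. V = [p*·0.0000 + (1−p*)·0.0000]/1.25 = 0.0000. B = V − Δ·S = 0.0000.
(2,1): S=143.4664. Δ = (V_up−V_dn)/(S_up−S_dn) = (17.5409−0.0000)/(196.5490−97.5572) = 0.1772. V = [p*·17.5409 + (1−p*)·0.0000]/1.25 = 11.5922. B = V − Δ·S = -13.8293.
(2,2): S=289.0426. Δ = (V_up−V_dn)/(S_up−S_dn) = (201.8044−17.5409)/(395.9884−196.5490) = 0.9239. V = [p*·201.8044 + (1−p*)·17.5409]/1.25 = 135.8068. B = V − Δ·S = -131.2417.
(1,0): S=104.7200. Δ = (V_up−V_dn)/(S_up−S_dn) = (11.5922−0.0000)/(143.4664−71.2096) = 0.1604. V = [p*·11.5922 + (1−p*)·0.0000]/1.25 = 7.6609. B = V − Δ·S = -9.1394.
(1,1): S=210.9800. Δ = (V_up−V_dn)/(S_up−S_dn) = (135.8068−11.5922)/(289.0426−143.4664) = 0.8533. V = [p*·135.8068 + (1−p*)·11.5922]/1.25 = 91.3634. B = V − Δ·S = -88.6577.
(0,0): S=154.0000. Δ = (V_up−V_dn)/(S_up−S_dn) = (91.3634−7.6609)/(210.9800−104.7200) = 0.7877. V = [p*·91.3634 + (1−p*)·7.6609]/1.25 = 61.4452. B = V − Δ·S = -59.8628.
Verification: the root portfolio costs Δ(0,0)·S0 + B(0,0) = 61.4452, matching V0.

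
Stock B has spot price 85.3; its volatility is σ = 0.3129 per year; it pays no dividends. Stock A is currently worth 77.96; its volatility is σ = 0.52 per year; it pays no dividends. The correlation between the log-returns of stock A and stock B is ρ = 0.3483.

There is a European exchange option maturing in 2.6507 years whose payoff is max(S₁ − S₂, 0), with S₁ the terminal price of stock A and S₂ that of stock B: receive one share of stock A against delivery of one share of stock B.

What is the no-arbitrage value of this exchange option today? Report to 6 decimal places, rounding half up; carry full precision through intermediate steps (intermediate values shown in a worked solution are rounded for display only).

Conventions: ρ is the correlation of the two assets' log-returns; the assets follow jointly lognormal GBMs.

exchange price = 22.513859

σ_eff = √(σ₁² + σ₂² − 2ρσ₁σ₂) = √(0.52² + 0.3129² − 2·0.3483·0.52·0.3129) = 0.504940
d₁ = (ln(S₁/S₂) + (q₂ − q₁ + σ_eff²/2)T) / (σ_eff√T) = (ln(77.96/85.3) + (0.0 − 0.0 + 0.127482)·2.6507) / 0.822091 = 0.301594
d₂ = d₁ − σ_eff√T = 0.301594 − 0.822091 = -0.520496
N(d₁) = 0.618519,  N(d₂) = 0.301359
V = S₁·e^{−q₁T}·N(d₁) − S₂·e^{−q₂T}·N(d₂) = 48.219770 − 25.705911 = 22.513859
Key observation: the rate r is irrelevant here: denominating values in stock B turns the exchange into a ratio option on S₁/S₂, and discounting at r drops out.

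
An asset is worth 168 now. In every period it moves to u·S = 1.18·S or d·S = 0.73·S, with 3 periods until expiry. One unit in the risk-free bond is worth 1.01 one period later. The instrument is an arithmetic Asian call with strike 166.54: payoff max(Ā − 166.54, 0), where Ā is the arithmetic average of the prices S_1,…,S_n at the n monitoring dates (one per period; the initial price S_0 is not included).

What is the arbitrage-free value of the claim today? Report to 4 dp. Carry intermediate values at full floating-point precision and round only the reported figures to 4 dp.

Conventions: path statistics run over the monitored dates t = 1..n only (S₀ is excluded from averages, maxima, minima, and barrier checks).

No-arbitrage gives p* = (R−d)/(u−d) = 0.6222: enumerate every path, weight its payoff by its p*-probability, and discount by R^3.
Enumerate all 2^3 = 8 price paths (U = up ×1.18, D = down ×0.73); each path with k up-moves has probability p*^k·(1−p*)^(3−k).
DDD: Ā=92.5074, payoff=0.0000, prob=0.053915
UDD: Ā=149.5324, payoff=0.0000, prob=0.088801
DUD: Ā=124.3324, payoff=0.0000, prob=0.088801
UUD: Ā=200.9757, payoff=34.4357, prob=0.146261
DDU: Ā=105.9364, payoff=0.0000, prob=0.088801
UDU: Ā=171.2397, payoff=4.6997, prob=0.146261
DUU: Ā=146.0397, payoff=0.0000, prob=0.146261
UUU: Ā=236.0642, payoff=69.5242, prob=0.240900
Price = Σ prob·payoff / R^3 = 22.472340 / 1.030301 = 21.8114

price = 21.8114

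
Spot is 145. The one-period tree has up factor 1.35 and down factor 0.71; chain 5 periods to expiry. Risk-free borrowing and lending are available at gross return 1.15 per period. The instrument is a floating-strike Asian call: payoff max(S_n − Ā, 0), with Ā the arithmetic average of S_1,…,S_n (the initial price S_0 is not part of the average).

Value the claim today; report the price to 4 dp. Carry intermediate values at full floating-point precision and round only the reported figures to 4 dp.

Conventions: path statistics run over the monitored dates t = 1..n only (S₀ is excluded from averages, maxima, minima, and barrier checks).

Set p* = 0.6875 (from d < R < u); the path-dependent value is the discounted p*-expectation over all price paths.
Enumerate all 2^5 = 32 price paths (U = up ×1.35, D = down ×0.71); each path with k up-moves has probability p*^k·(1−p*)^(5−k).
DDDDD: Ā=58.1900, payoff=0.0000, prob=0.002980
UDDDD: Ā=110.6429, payoff=0.0000, prob=0.006557
DUDDD: Ā=92.0829, payoff=0.0000, prob=0.006557
UUDDD: Ā=175.0872, payoff=0.0000, prob=0.014424
DDUDD: Ā=78.9053, payoff=0.0000, prob=0.006557
UDUDD: Ā=150.0312, payoff=0.0000, prob=0.014424
DUUDD: Ā=131.4712, payoff=0.0000, prob=0.014424
UUUDD: Ā=249.9805, payoff=0.0000, prob=0.031734
DDDUD: Ā=69.5492, payoff=0.0000, prob=0.006557
UDDUD: Ā=132.2415, payoff=0.0000, prob=0.014424
DUDUD: Ā=113.6815, payoff=0.0000, prob=0.014424
UUDUD: Ā=216.1549, payoff=0.0000, prob=0.031734
DDUUD: Ā=100.5039, payoff=0.0000, prob=0.014424
UDUUD: Ā=191.0989, payoff=0.0000, prob=0.031734
DUUUD: Ā=172.5389, payoff=7.3010, prob=0.031734
UUUUD: Ā=328.0669, payoff=13.8822, prob=0.069814
DDDDU: Ā=62.9064, payoff=0.0000, prob=0.006557
UDDDU: Ā=119.6107, payoff=0.0000, prob=0.014424
DUDDU: Ā=101.0507, payoff=0.0000, prob=0.014424
UUDDU: Ā=192.1387, payoff=0.0000, prob=0.031734
DDUDU: Ā=87.8731, payoff=6.7093, prob=0.014424
UDUDU: Ā=167.0827, payoff=12.7572, prob=0.031734
DUUDU: Ā=148.5227, payoff=31.3172, prob=0.031734
UUUDU: Ā=282.4023, payoff=59.5468, prob=0.069814
DDDUU: Ā=78.5170, payoff=16.0654, prob=0.014424
UDDUU: Ā=149.2929, payoff=30.5469, prob=0.031734
DUDUU: Ā=130.7329, payoff=49.1069, prob=0.031734
UUDUU: Ā=248.5767, payoff=93.3724, prob=0.069814
DDUUU: Ā=117.5553, payoff=62.2845, prob=0.031734
UDUUU: Ā=223.5207, payoff=118.4284, prob=0.069814
DUUUU: Ā=204.9607, payoff=136.9884, prob=0.069814
UUUUU: Ā=389.7140, payoff=260.4708, prob=0.153590
Price = Σ prob·payoff / R^5 = 75.945418 / 2.011357 = 37.7583

price = 37.7583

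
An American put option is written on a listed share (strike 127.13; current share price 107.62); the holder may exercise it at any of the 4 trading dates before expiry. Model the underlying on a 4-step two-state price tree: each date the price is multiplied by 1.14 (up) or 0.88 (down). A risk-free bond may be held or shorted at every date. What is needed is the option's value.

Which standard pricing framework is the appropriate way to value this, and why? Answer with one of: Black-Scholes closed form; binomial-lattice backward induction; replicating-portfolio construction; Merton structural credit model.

Key observation: the put (strike 127.13 on spot 107.62) is American-style on a 4-step discrete price model, so the early-exercise decision at every node requires stepwise backward valuation — a closed form cannot price the exercise right.

framework: binomial-lattice backward induction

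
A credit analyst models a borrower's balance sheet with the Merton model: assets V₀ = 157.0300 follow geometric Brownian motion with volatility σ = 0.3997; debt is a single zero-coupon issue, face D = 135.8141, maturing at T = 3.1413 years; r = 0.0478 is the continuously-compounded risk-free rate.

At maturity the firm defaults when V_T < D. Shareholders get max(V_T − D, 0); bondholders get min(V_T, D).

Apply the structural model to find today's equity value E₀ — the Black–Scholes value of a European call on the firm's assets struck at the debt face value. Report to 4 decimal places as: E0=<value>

E0=61.0726

Apply the equity-as-call identities (strike 135.8141, horizon 3.1413 years):
d₁ = [ln(V₀/D) + (r + σ²/2)T] / (σ√T)
   = [ln(157.0300/135.8141) + (0.0478 + 0.5·0.3997²)·3.1413] / (0.3997·√3.1413)
   = [0.145150 + 0.401081] / 0.708417 = 0.771059
d₂ = d₁ − σ√T = 0.771059 − 0.708417 = 0.062642
N(d₁) = 0.779664,  N(d₂) = 0.524974,  e^(−rT) = 0.860575
E₀ = V₀·N(d₁) − D·e^(−rT)·N(d₂)
   = 157.0300·0.779664 − 135.8141·0.860575·0.524974 = 61.072559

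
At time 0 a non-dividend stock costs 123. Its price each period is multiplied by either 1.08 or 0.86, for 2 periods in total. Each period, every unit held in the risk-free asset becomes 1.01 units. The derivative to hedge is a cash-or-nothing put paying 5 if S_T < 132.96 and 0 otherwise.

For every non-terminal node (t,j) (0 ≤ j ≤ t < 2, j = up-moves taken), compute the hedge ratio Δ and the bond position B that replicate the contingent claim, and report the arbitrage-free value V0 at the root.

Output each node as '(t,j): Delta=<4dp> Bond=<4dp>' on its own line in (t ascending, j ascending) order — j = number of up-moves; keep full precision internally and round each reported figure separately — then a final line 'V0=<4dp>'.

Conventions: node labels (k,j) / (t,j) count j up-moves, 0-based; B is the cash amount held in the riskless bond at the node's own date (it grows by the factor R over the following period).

The replicating-portfolio and risk-neutral prices coincide; use p* = (1.01−0.86)/(1.08−0.86) = 0.6818 for the latter.
Terminal payoffs: V(2,0)=5.0000, V(2,1)=5.0000, V(2,2)=0.0000
Node (1,0) S=105.7800: V=(p*·5.0000+(1−p*)·5.0000)/1.01=4.9505; Δ=(5.0000−5.0000)/(114.2424−90.9708)=0.0000; B=V−Δ·S=4.9505
Node (1,1) S=132.8400: V=(p*·0.0000+(1−p*)·5.0000)/1.01=1.5752; Δ=(0.0000−5.0000)/(143.4672−114.2424)=-0.1711; B=V−Δ·S=24.3024
Node (0,0) S=123.0000: V=(p*·1.5752+(1−p*)·4.9505)/1.01=2.6229; Δ=(1.5752−4.9505)/(132.8400−105.7800)=-0.1247; B=V−Δ·S=17.9653
Verification: the root portfolio costs Δ(0,0)·S0 + B(0,0) = 2.6229, matching V0.

(0,0): Delta=-0.1247 Bond=17.9653
(1,0): Delta=0.0000 Bond=4.9505
(1,1): Delta=-0.1711 Bond=24.3024
V0=2.6229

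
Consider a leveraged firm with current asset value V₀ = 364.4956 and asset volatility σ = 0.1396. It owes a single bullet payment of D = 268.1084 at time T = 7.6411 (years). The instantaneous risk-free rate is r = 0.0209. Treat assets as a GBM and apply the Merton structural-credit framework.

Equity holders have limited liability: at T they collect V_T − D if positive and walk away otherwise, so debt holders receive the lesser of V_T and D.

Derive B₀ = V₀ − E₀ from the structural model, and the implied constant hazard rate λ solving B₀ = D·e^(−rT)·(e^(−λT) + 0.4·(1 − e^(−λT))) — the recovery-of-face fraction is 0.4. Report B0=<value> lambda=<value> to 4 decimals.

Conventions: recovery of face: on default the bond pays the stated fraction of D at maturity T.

B0=222.4874 lambda=0.0059

With assets at 364.4956 and a single debt payment of 268.1084 at 7.6411 years:
d₁ = [ln(V₀/D) + (r + σ²/2)T] / (σ√T)
   = [ln(364.4956/268.1084) + (0.0209 + 0.5·0.1396²)·7.6411] / (0.1396·√7.6411)
   = [0.307123 + 0.234154] / 0.385890 = 1.402674
d₂ = d₁ − σ√T = 1.402674 − 0.385890 = 1.016784
N(d₁) = 0.919643,  N(d₂) = 0.845372,  e^(−rT) = 0.852400
E₀ = V₀·N(d₁) − D·e^(−rT)·N(d₂)
   = 364.4956·0.919643 − 268.1084·0.852400·0.845372 = 142.008155
B₀ = V₀ − E₀ = 364.4956 − 142.008155 = 222.487445
e^(−λT) = (B₀·e^(rT)/D − 0.4)/(1 − 0.4) = (222.4874·1.173158/268.1084 − 0.4)/0.6 = 0.95589100
λ = −ln(0.95589100)/7.6411 = 0.005904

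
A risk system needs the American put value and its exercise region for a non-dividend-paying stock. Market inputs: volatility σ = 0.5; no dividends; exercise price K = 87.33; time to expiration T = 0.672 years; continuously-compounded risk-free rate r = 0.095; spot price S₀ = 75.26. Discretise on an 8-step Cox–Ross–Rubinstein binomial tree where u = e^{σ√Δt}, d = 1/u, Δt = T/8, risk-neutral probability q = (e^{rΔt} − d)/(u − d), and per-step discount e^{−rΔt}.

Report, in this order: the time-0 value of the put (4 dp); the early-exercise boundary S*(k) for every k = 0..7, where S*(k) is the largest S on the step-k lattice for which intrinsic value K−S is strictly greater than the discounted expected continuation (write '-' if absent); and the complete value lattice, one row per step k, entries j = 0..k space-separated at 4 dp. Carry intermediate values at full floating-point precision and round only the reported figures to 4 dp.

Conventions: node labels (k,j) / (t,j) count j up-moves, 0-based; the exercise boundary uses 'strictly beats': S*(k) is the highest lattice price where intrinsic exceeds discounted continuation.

Δt=0.08400, u=1.15594, d=0.86510, q=0.49138, disc=e^(-rΔt)=0.99205
k=8 terminal: V=max(K-S,0) → 63.7207 55.7834 45.1775 31.0060 12.0700 0.0000 0.0000 0.0000 0.0000
k=7: j=0 S=27.2909 intr=60.0391 cont=59.3450 V=60.0391[EX]; j=1 S=36.4660 intr=50.8640 cont=50.1699 V=50.8640[EX]; j=2 S=48.7257 intr=38.6043 cont=37.9101 V=38.6043[EX]; j=3 S=65.1072 intr=22.2228 cont=21.5287 V=22.2228[EX]; j=4 S=86.9960 intr=0.3340 cont=6.0902 V=6.0902[hold]; j=5 S=116.2438 intr=0.0000 cont=0.0000 V=0.0000[hold]; j=6 S=155.3247 intr=0.0000 cont=0.0000 V=0.0000[hold]; j=7 S=207.5444 intr=0.0000 cont=0.0000 V=0.0000[hold]  S*(7)=65.1072
k=6: j=0 S=31.5466 intr=55.7834 cont=55.0893 V=55.7834[EX]; j=1 S=42.1525 intr=45.1775 cont=44.4834 V=45.1775[EX]; j=2 S=56.3240 intr=31.0060 cont=30.3119 V=31.0060[EX]; j=3 S=75.2600 intr=12.0700 cont=14.1819 V=14.1819[hold]; j=4 S=100.5622 intr=0.0000 cont=3.0730 V=3.0730[hold]; j=5 S=134.3709 intr=0.0000 cont=0.0000 V=0.0000[hold]; j=6 S=179.5460 intr=0.0000 cont=0.0000 V=0.0000[hold]  S*(6)=56.3240
k=5: j=0 S=36.4660 intr=50.8640 cont=50.1699 V=50.8640[EX]; j=1 S=48.7257 intr=38.6043 cont=37.9101 V=38.6043[EX]; j=2 S=65.1072 intr=22.2228 cont=22.5582 V=22.5582[hold]; j=3 S=86.9960 intr=0.3340 cont=8.6539 V=8.6539[hold]; j=4 S=116.2438 intr=0.0000 cont=1.5505 V=1.5505[hold]; j=5 S=155.3247 intr=0.0000 cont=0.0000 V=0.0000[hold]  S*(5)=48.7257
k=4: j=0 S=42.1525 intr=45.1775 cont=44.4834 V=45.1775[EX]; j=1 S=56.3240 intr=31.0060 cont=30.4753 V=31.0060[EX]; j=2 S=75.2600 intr=12.0700 cont=15.6009 V=15.6009[hold]; j=3 S=100.5622 intr=0.0000 cont=5.1224 V=5.1224[hold]; j=4 S=134.3709 intr=0.0000 cont=0.7824 V=0.7824[hold]  S*(4)=56.3240
k=3: j=0 S=48.7257 intr=38.6043 cont=37.9101 V=38.6043[EX]; j=1 S=65.1072 intr=22.2228 cont=23.2499 V=23.2499[hold]; j=2 S=86.9960 intr=0.3340 cont=10.3688 V=10.3688[hold]; j=3 S=116.2438 intr=0.0000 cont=2.9660 V=2.9660[hold]  S*(3)=48.7257
k=2: j=0 S=56.3240 intr=31.0060 cont=30.8125 V=31.0060[EX]; j=1 S=75.2600 intr=12.0700 cont=16.7859 V=16.7859[hold]; j=2 S=100.5622 intr=0.0000 cont=6.6777 V=6.6777[hold]  S*(2)=56.3240
k=1: j=0 S=65.1072 intr=22.2228 cont=23.8276 V=23.8276[hold]; j=1 S=86.9960 intr=0.3340 cont=11.7250 V=11.7250[hold]  S*(1)=-
k=0: j=0 S=75.2600 intr=12.0700 cont=17.7385 V=17.7385[hold]  S*(0)=-

price = 17.7385
boundary = - - 56.3240 48.7257 56.3240 48.7257 56.3240 65.1072
tree:
17.7385
23.8276 11.7250
31.0060 16.7859 6.6777
38.6043 23.2499 10.3688 2.9660
45.1775 31.0060 15.6009 5.1224 0.7824
50.8640 38.6043 22.5582 8.6539 1.5505 0.0000
55.7834 45.1775 31.0060 14.1819 3.0730 0.0000 0.0000
60.0391 50.8640 38.6043 22.2228 6.0902 0.0000 0.0000 0.0000
63.7207 55.7834 45.1775 31.0060 12.0700 0.0000 0.0000 0.0000 0.0000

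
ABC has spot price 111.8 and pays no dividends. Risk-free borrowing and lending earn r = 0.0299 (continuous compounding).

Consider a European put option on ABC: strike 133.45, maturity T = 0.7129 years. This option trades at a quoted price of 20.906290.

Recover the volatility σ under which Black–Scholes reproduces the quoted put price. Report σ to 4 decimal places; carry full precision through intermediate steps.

sigma = 0.2040

At σ = 0.2040 the Black–Scholes value reproduces the quote:
σ√T = 0.204·√0.7129 = 0.172244
d₁ = (ln(S/K) + (r+σ²/2)T) / (σ√T) = (ln(111.8/133.45) + (0.0299+0.204²/2)·0.7129) / 0.172244 = (-0.177015 + 0.036150) / 0.172244 = -0.817825
d₂ = d₁ − σ√T = -0.817825 − 0.172244 = -0.990069
e^{−rT} = 0.978910
N(−d₁) = 0.793271,  N(−d₂) = 0.838930
V = K·e^{−rT}·N(−d₂) − S·N(−d₁) = 109.594039 − 88.687749 = 20.906290 (the observed quote) — the price is monotone increasing in volatility, hence this σ is the only solution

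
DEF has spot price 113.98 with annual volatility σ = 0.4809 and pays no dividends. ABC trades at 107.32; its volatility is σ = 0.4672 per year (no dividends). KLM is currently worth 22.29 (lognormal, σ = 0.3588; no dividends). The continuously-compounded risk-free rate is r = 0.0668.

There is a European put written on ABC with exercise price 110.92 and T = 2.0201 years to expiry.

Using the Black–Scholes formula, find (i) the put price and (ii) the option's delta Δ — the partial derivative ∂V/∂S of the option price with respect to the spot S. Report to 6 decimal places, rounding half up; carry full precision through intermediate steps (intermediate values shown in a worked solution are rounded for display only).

price = 21.663392
Δ = -0.313645

σ√T = 0.4672·√2.0201 = 0.664032
d₁ = (ln(S/K) + (r+σ²/2)T) / (σ√T) = (ln(107.32/110.92) + (0.0668+0.4672²/2)·2.0201) / 0.664032 = (-0.032994 + 0.355412) / 0.664032 = 0.485546
d₂ = d₁ − σ√T = 0.485546 − 0.664032 = -0.178487
e^{−rT} = 0.873766
N(−d₁) = 0.313645,  N(−d₂) = 0.570830
Put price V = K·e^{−rT}·N(−d₂) − S·N(−d₁) = 55.323740 − 33.660349 = 21.663392
Δ = −N(−d₁) = -0.313645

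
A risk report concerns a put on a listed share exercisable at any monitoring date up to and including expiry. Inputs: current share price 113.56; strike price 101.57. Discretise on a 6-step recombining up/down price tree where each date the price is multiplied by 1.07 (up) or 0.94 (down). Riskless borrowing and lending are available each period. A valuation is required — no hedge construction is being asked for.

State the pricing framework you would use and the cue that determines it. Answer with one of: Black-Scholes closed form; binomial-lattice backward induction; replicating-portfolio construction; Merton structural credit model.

Key observation: the put (strike 101.57 on spot 113.56) is American-style on a 6-step discrete price model, so the early-exercise decision at every node requires stepwise backward valuation — a closed form cannot price the exercise right.

framework: binomial-lattice backward induction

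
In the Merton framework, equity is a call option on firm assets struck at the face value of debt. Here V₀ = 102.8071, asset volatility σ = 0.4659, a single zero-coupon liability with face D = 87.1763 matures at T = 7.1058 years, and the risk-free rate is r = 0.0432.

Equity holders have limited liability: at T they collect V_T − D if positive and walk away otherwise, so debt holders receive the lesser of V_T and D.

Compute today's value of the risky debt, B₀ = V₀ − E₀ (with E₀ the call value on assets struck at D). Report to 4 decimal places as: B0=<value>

Equity is a call on the firm's assets struck at D = 87.1763:
d₁ = [ln(V₀/D) + (r + σ²/2)T] / (σ√T)
   = [ln(102.8071/87.1763) + (0.0432 + 0.5·0.4659²)·7.1058] / (0.4659·√7.1058)
   = [0.164922 + 1.078173] / 1.241936 = 1.000933
d₂ = d₁ − σ√T = 1.000933 − 1.241936 = -0.241003
N(d₁) = 0.841570,  N(d₂) = 0.404776,  e^(−rT) = 0.735672
E₀ = V₀·N(d₁) − D·e^(−rT)·N(d₂)
   = 102.8071·0.841570 − 87.1763·0.735672·0.404776 = 60.559811
B₀ = V₀ − E₀ = 102.8071 − 60.559811 = 42.247289

B0=42.2473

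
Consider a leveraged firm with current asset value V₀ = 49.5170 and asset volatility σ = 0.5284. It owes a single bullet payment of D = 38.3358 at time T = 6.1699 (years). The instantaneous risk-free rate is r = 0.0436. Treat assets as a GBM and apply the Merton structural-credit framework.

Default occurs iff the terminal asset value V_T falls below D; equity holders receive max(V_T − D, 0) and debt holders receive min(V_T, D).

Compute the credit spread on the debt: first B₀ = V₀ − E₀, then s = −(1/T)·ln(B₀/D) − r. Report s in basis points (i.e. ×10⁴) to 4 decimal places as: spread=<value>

With assets at 49.5170 and a single debt payment of 38.3358 at 6.1699 years:
d₁ = [ln(V₀/D) + (r + σ²/2)T] / (σ√T)
   = [ln(49.5170/38.3358) + (0.0436 + 0.5·0.5284²)·6.1699] / (0.5284·√6.1699)
   = [0.255932 + 1.130346] / 1.312508 = 1.056205
d₂ = d₁ − σ√T = 1.056205 − 1.312508 = -0.256302
N(d₁) = 0.854563,  N(d₂) = 0.398859,  e^(−rT) = 0.764137
E₀ = V₀·N(d₁) − D·e^(−rT)·N(d₂)
   = 49.5170·0.854563 − 38.3358·0.764137·0.398859 = 30.631292
B₀ = V₀ − E₀ = 49.5170 − 30.631292 = 18.885708
spread = −(1/T)·ln(B₀/D) − r = −(1/6.1699)·ln(18.885708/38.3358) − 0.0436 = 0.07114720
in basis points: 0.07114720 × 10⁴ = 711.4720 bp

spread=711.4720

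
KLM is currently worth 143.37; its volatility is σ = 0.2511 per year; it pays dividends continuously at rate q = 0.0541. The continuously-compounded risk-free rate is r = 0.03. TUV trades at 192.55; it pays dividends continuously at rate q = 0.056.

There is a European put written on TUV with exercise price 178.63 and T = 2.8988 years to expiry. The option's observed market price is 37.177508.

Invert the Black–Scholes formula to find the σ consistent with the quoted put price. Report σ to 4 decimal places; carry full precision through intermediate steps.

sigma = 0.3387

At σ = 0.3387 the Black–Scholes value reproduces the quote:
σ√T = 0.3387·√2.8988 = 0.576666
d₁ = (ln(S/K) + (r−q+σ²/2)T) / (σ√T) = (ln(192.55/178.63) + (0.03−0.056+0.3387²/2)·2.8988) / 0.576666 = (0.075039 + 0.090903) / 0.576666 = 0.287761
d₂ = d₁ − σ√T = 0.287761 − 0.576666 = -0.288904
e^{−rT} = 0.916710
e^{−qT} = 0.850158
N(−d₁) = 0.386765,  N(−d₂) = 0.613673
V = K·e^{−rT}·N(−d₂) − S·e^{−qT}·N(−d₁) = 100.490096 − 63.312589 = 37.177508 (matching the quote); vega is positive throughout, so no other σ reproduces this price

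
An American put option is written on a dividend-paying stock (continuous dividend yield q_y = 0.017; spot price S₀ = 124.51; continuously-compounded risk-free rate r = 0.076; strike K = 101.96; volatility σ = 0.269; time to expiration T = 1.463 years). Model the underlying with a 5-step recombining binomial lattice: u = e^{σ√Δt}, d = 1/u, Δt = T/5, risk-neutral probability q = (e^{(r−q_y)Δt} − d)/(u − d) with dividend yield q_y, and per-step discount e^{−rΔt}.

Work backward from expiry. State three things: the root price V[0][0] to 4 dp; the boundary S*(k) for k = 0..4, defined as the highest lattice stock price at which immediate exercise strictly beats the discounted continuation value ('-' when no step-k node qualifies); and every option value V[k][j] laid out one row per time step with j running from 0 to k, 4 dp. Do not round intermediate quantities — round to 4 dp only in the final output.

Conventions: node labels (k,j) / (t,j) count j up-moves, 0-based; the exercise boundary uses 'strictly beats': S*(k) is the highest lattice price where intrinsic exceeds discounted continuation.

Δt=0.29260  u=1.15663  d=0.86458  q=0.52331  discount=0.97801
step 5 (expiry): payoffs max(K−S,0) = 41.8100 21.4920 0.0000 0.0000 0.0000 0.0000
step 4: (k=4,j=0): S=69.5712, K−S=32.3888, hold=30.4917 ⇒ V=32.3888 exercise | (k=4,j=1): S=93.0715, K−S=8.8885, hold=10.0197 ⇒ V=10.0197 continue | (k=4,j=2): S=124.5100, K−S=0.0000, hold=0.0000 ⇒ V=0.0000 continue | (k=4,j=3): S=166.5680, K−S=0.0000, hold=0.0000 ⇒ V=0.0000 continue | (k=4,j=4): S=222.8327, K−S=0.0000, hold=0.0000 ⇒ V=0.0000 continue  boundary S*=69.5712
step 3: (k=3,j=0): S=80.4680, K−S=21.4920, hold=20.2279 ⇒ V=21.4920 exercise | (k=3,j=1): S=107.6491, K−S=0.0000, hold=4.6712 ⇒ V=4.6712 continue | (k=3,j=2): S=144.0118, K−S=0.0000, hold=0.0000 ⇒ V=0.0000 continue | (k=3,j=3): S=192.6572, K−S=0.0000, hold=0.0000 ⇒ V=0.0000 continue  boundary S*=80.4680
step 2: (k=2,j=0): S=93.0715, K−S=8.8885, hold=12.4104 ⇒ V=12.4104 continue | (k=2,j=1): S=124.5100, K−S=0.0000, hold=2.1777 ⇒ V=2.1777 continue | (k=2,j=2): S=166.5680, K−S=0.0000, hold=0.0000 ⇒ V=0.0000 continue  boundary S*=-
step 1: (k=1,j=0): S=107.6491, K−S=0.0000, hold=6.9004 ⇒ V=6.9004 continue | (k=1,j=1): S=144.0118, K−S=0.0000, hold=1.0153 ⇒ V=1.0153 continue  boundary S*=-
step 0: (k=0,j=0): S=124.5100, K−S=0.0000, hold=3.7366 ⇒ V=3.7366 continue  boundary S*=-

price = 3.7366
boundary = - - - 80.4680 69.5712
tree:
3.7366
6.9004 1.0153
12.4104 2.1777 0.0000
21.4920 4.6712 0.0000 0.0000
32.3888 10.0197 0.0000 0.0000 0.0000
41.8100 21.4920 0.0000 0.0000 0.0000 0.0000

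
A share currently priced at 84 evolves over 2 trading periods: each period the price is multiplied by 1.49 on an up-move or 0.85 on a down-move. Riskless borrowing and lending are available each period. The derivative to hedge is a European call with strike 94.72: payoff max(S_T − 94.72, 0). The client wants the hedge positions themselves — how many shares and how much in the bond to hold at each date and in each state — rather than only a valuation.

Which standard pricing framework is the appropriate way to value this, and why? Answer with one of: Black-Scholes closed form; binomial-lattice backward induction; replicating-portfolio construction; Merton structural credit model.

framework: replicating-portfolio construction

Key observation: the deliverable is the dynamic trading strategy on the 2-step tree (spot 84, moves 1.49 and 0.85), so the valuation must go through the node-by-node replicating-portfolio solve.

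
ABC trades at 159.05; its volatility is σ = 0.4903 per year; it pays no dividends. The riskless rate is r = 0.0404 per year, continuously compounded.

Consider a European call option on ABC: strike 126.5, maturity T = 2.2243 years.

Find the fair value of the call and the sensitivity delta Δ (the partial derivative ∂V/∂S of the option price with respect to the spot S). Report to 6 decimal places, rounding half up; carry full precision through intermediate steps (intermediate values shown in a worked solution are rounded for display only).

σ√T = 0.4903·√2.2243 = 0.731238
d₁ = (ln(S/K) + (r+σ²/2)T) / (σ√T) = (ln(159.05/126.5) + (0.0404+0.4903²/2)·2.2243) / 0.731238 = (0.228976 + 0.357216) / 0.731238 = 0.801644
d₂ = d₁ − σ√T = 0.801644 − 0.731238 = 0.070406
e^{−rT} = 0.914058
N(d₁) = 0.788621,  N(d₂) = 0.528065
Call price V = S·N(d₁) − K·e^{−rT}·N(d₂) = 125.430097 − 61.059233 = 64.370864
Δ = N(d₁) = 0.788621

price = 64.370864
Δ = 0.788621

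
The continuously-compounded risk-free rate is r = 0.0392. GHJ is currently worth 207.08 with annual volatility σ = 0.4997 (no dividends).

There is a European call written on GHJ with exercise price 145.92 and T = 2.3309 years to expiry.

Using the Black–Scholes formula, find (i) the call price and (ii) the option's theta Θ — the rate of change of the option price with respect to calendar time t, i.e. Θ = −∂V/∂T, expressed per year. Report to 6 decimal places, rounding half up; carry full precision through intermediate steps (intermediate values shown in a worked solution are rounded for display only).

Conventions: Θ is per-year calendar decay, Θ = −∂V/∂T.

σ√T = 0.4997·√2.3309 = 0.762906
d₁ = (ln(S/K) + (r+σ²/2)T) / (σ√T) = (ln(207.08/145.92) + (0.0392+0.4997²/2)·2.3309) / 0.762906 = (0.350047 + 0.382384) / 0.762906 = 0.960054
d₂ = d₁ − σ√T = 0.960054 − 0.762906 = 0.197147
e^{−rT} = 0.912679
N(d₁) = 0.831486,  N(d₂) = 0.578144
Call price V = S·N(d₁) − K·e^{−rT}·N(d₂) = 172.184098 − 76.996100 = 95.187998
φ(d₁) = (1/√(2π))·e^{−d₁²/2} = 0.251631
Θ = −S·φ(d₁)·σ/(2√T) − r·K·e^{−rT}·N(d₂) = −8.527476 − 3.018247 = -11.545723

price = 95.187998
Θ = -11.545723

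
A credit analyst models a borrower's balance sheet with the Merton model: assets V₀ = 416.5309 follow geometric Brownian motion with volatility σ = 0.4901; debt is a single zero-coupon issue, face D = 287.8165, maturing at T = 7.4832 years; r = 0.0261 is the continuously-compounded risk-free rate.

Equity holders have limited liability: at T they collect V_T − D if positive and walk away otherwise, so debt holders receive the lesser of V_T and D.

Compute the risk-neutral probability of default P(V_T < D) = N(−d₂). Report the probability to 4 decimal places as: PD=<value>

Apply the equity-as-call identities (strike 287.8165, horizon 7.4832 years):
d₁ = [ln(V₀/D) + (r + σ²/2)T] / (σ√T)
   = [ln(416.5309/287.8165) + (0.0261 + 0.5·0.4901²)·7.4832] / (0.4901·√7.4832)
   = [0.369638 + 1.094036] / 1.340690 = 1.091732
d₂ = d₁ − σ√T = 1.091732 − 1.340690 = -0.248958
risk-neutral PD = N(−d₂) = N(0.248958) = 0.598303

PD=0.5983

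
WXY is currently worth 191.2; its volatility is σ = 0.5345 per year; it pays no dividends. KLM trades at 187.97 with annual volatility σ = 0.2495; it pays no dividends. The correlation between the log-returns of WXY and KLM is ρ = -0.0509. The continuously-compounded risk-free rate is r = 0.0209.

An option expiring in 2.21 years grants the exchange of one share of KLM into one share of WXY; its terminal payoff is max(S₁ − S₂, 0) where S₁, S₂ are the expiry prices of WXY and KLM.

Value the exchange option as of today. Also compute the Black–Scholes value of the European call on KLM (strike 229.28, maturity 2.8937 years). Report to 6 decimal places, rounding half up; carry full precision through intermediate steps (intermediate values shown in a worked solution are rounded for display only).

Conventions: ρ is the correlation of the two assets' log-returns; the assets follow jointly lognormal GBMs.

σ_eff = √(σ₁² + σ₂² − 2ρσ₁σ₂) = √(0.5345² + 0.2495² − 2·-0.0509·0.5345·0.2495) = 0.601262
d₁ = (ln(S₁/S₂) + (q₂ − q₁ + σ_eff²/2)T) / (σ_eff√T) = (ln(191.2/187.97) + (0.0 − 0.0 + 0.180758)·2.21) / 0.893841 = 0.465981
d₂ = d₁ − σ_eff√T = 0.465981 − 0.893841 = -0.427859
N(d₁) = 0.679386,  N(d₂) = 0.334377
V = S₁·e^{−q₁T}·N(d₁) − S₂·e^{−q₂T}·N(d₂) = 129.898529 − 62.852812 = 67.045717
[vanilla: KLM call K=229.28]
σ√T = 0.2495·√2.8937 = 0.424421
d₁ = (ln(S/K) + (r+σ²/2)T) / (σ√T) = (ln(187.97/229.28) + (0.0209+0.2495²/2)·2.8937) / 0.424421 = (-0.198662 + 0.150545) / 0.424421 = -0.113370
d₂ = d₁ − σ√T = -0.113370 − 0.424421 = -0.537791
e^{−rT} = 0.941314
N(d₁) = 0.454869,  N(d₂) = 0.295361
price = S·N(d₁) − K·e^{−rT}·N(d₂) = 85.501683 − 63.746072 = 21.755612

exchange price = 67.045717
price(KLM call K=229.28) = 21.755612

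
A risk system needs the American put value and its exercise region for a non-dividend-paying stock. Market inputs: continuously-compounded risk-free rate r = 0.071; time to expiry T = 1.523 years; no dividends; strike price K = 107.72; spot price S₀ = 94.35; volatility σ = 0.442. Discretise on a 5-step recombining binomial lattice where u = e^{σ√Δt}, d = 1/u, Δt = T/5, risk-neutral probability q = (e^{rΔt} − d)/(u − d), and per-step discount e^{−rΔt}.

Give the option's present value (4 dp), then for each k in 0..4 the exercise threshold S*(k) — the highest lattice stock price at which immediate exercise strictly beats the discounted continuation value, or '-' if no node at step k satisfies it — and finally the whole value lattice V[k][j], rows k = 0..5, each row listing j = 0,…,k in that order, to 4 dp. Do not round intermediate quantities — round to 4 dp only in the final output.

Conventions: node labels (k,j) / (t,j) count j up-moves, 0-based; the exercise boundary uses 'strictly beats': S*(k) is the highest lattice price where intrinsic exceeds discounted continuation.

params: Δt=0.30460 u=1.27627 d=0.78353 q=0.48368 e^(-rΔt)=0.97861
t_5 payoffs: 79.8570 62.3349 33.7937 0.0000 0.0000 0.0000
t_4: node(4,0) S=35.5607 payoff=72.1593 vs cont=69.8547 → 72.1593 [stop]  node(4,1) S=57.9237 payoff=49.7963 vs cont=47.4917 → 49.7963 [stop]  node(4,2) S=94.3500 payoff=13.3700 vs cont=17.0749 → 17.0749 [wait]  node(4,3) S=153.6836 payoff=0.0000 vs cont=0.0000 → 0.0000 [wait]  node(4,4) S=250.3302 payoff=0.0000 vs cont=0.0000 → 0.0000 [wait]  ⇒ S*(4)=57.9237
t_3: node(3,0) S=45.3851 payoff=62.3349 vs cont=60.0303 → 62.3349 [stop]  node(3,1) S=73.9263 payoff=33.7937 vs cont=33.2427 → 33.7937 [stop]  node(3,2) S=120.4161 payoff=0.0000 vs cont=8.6274 → 8.6274 [wait]  node(3,3) S=196.1419 payoff=0.0000 vs cont=0.0000 → 0.0000 [wait]  ⇒ S*(3)=73.9263
t_2: node(2,0) S=57.9237 payoff=49.7963 vs cont=47.4917 → 49.7963 [stop]  node(2,1) S=94.3500 payoff=13.3700 vs cont=21.1586 → 21.1586 [wait]  node(2,2) S=153.6836 payoff=0.0000 vs cont=4.3592 → 4.3592 [wait]  ⇒ S*(2)=57.9237
t_1: node(1,0) S=73.9263 payoff=33.7937 vs cont=35.1757 → 35.1757 [wait]  node(1,1) S=120.4161 payoff=0.0000 vs cont=12.7542 → 12.7542 [wait]  ⇒ S*(1)=-
t_0: node(0,0) S=94.3500 payoff=13.3700 vs cont=23.8102 → 23.8102 [wait]  ⇒ S*(0)=-

price = 23.8102
boundary = - - 57.9237 73.9263 57.9237
tree:
23.8102
35.1757 12.7542
49.7963 21.1586 4.3592
62.3349 33.7937 8.6274 0.0000
72.1593 49.7963 17.0749 0.0000 0.0000
79.8570 62.3349 33.7937 0.0000 0.0000 0.0000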